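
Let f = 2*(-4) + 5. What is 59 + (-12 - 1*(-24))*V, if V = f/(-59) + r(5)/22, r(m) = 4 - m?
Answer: 38333/649 ≈ 59.065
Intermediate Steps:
f = -3 (f = -8 + 5 = -3)
V = 7/1298 (V = -3/(-59) + (4 - 1*5)/22 = -3*(-1/59) + (4 - 5)*(1/22) = 3/59 - 1*1/22 = 3/59 - 1/22 = 7/1298 ≈ 0.0053929)
59 + (-12 - 1*(-24))*V = 59 + (-12 - 1*(-24))*(7/1298) = 59 + (-12 + 24)*(7/1298) = 59 + 12*(7/1298) = 59 + 42/649 = 38333/649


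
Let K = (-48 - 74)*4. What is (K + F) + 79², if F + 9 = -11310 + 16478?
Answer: 10912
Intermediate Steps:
F = 5159 (F = -9 + (-11310 + 16478) = -9 + 5168 = 5159)
K = -488 (K = -122*4 = -488)
(K + F) + 79² = (-488 + 5159) + 79² = 4671 + 6241 = 10912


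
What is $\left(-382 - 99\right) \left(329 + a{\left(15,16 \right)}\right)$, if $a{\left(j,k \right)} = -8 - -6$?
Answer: $-157287$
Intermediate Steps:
$a{\left(j,k \right)} = -2$ ($a{\left(j,k \right)} = -8 + 6 = -2$)
$\left(-382 - 99\right) \left(329 + a{\left(15,16 \right)}\right) = \left(-382 - 99\right) \left(329 - 2\right) = \left(-481\right) 327 = -157287$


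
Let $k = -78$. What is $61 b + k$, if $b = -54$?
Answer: $-3372$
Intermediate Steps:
$61 b + k = 61 \left(-54\right) - 78 = -3294 - 78 = -3372$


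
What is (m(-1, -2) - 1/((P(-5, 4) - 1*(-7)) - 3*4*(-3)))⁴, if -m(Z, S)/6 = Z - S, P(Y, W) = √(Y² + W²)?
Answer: 1758660243112321/1335683981312 - 645912112251*√41/1335683981312 ≈ 1313.6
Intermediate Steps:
P(Y, W) = √(W² + Y²)
m(Z, S) = -6*Z + 6*S (m(Z, S) = -6*(Z - S) = -6*Z + 6*S)
(m(-1, -2) - 1/((P(-5, 4) - 1*(-7)) - 3*4*(-3)))⁴ = ((-6*(-1) + 6*(-2)) - 1/((√(4² + (-5)²) - 1*(-7)) - 3*4*(-3)))⁴ = ((6 - 12) - 1/((√(16 + 25) + 7) - 12*(-3)))⁴ = (-6 - 1/((√41 + 7) + 36))⁴ = (-6 - 1/((7 + √41) + 36))⁴ = (-6 - 1/(43 + √41))⁴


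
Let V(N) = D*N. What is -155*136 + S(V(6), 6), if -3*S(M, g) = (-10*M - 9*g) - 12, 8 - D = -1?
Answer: -20878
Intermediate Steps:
D = 9 (D = 8 - 1*(-1) = 8 + 1 = 9)
V(N) = 9*N
S(M, g) = 4 + 3*g + 10*M/3 (S(M, g) = -((-10*M - 9*g) - 12)/3 = -(-12 - 10*M - 9*g)/3 = 4 + 3*g + 10*M/3)
-155*136 + S(V(6), 6) = -155*136 + (4 + 3*6 + 10*(9*6)/3) = -21080 + (4 + 18 + (10/3)*54) = -21080 + (4 + 18 + 180) = -21080 + 202 = -20878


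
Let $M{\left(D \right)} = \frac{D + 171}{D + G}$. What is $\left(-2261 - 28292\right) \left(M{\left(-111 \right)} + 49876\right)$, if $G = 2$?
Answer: $- \frac{166099062472}{109} \approx -1.5238 \cdot 10^{9}$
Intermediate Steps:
$M{\left(D \right)} = \frac{171 + D}{2 + D}$ ($M{\left(D \right)} = \frac{D + 171}{D + 2} = \frac{171 + D}{2 + D}$)
$\left(-2261 - 28292\right) \left(M{\left(-111 \right)} + 49876\right) = \left(-2261 - 28292\right) \left(\frac{171 - 111}{2 - 111} + 49876\right) = - 30553 \left(\frac{1}{-109} \cdot 60 + 49876\right) = - 30553 \left(\left(- \frac{1}{109}\right) 60 + 49876\right) = - 30553 \left(- \frac{60}{109} + 49876\right) = \left(-30553\right) \frac{5436424}{109} = - \frac{166099062472}{109}$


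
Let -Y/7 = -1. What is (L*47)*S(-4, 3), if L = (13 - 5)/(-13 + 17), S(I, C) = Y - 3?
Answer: 376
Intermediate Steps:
Y = 7 (Y = -7*(-1) = 7)
S(I, C) = 4 (S(I, C) = 7 - 3 = 4)
L = 2 (L = 8/4 = 8*(¼) = 2)
(L*47)*S(-4, 3) = (2*47)*4 = 94*4 = 376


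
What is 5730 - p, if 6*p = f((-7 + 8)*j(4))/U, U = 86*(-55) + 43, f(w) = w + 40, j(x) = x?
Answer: 80569552/14061 ≈ 5730.0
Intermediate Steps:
f(w) = 40 + w
U = -4687 (U = -4730 + 43 = -4687)
p = -22/14061 (p = ((40 + (-7 + 8)*4)/(-4687))/6 = ((40 + 1*4)*(-1/4687))/6 = ((40 + 4)*(-1/4687))/6 = (44*(-1/4687))/6 = (⅙)*(-44/4687) = -22/14061 ≈ -0.0015646)
5730 - p = 5730 - 1*(-22/14061) = 5730 + 22/14061 = 80569552/14061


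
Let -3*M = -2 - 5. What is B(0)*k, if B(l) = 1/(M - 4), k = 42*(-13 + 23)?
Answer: -252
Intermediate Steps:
M = 7/3 (M = -(-2 - 5)/3 = -1/3*(-7) = 7/3 ≈ 2.3333)
k = 420 (k = 42*10 = 420)
B(l) = -3/5 (B(l) = 1/(7/3 - 4) = 1/(-5/3) = -3/5)
B(0)*k = -3/5*420 = -252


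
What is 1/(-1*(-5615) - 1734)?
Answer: 1/3881 ≈ 0.00025767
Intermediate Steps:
1/(-1*(-5615) - 1734) = 1/(5615 - 1734) = 1/3881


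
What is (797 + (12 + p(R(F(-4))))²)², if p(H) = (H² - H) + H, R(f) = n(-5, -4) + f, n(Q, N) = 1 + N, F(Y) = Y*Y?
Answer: 1126139364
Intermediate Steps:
F(Y) = Y²
R(f) = -3 + f (R(f) = (1 - 4) + f = -3 + f)
p(H) = H²
(797 + (12 + p(R(F(-4))))²)² = (797 + (12 + (-3 + (-4)²)²)²)² = (797 + (12 + (-3 + 16)²)²)² = (797 + (12 + 13²)²)² = (797 + (12 + 169)²)² = (797 + 181²)² = (797 + 32761)² = 33558² = 1126139364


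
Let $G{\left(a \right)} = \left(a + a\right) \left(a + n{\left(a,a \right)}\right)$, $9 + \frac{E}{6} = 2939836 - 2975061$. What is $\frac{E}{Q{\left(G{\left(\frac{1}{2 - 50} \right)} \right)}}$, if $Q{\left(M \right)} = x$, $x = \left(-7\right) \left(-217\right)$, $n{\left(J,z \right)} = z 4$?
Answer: $- \frac{211404}{1519} \approx -139.17$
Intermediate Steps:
$E = -211404$ ($E = -54 + 6 \left(2939836 - 2975061\right) = -54 + 6 \left(-35225\right) = -54 - 211350 = -211404$)
$n{\left(J,z \right)} = 4 z$
$x = 1519$
$G{\left(a \right)} = 10 a^{2}$ ($G{\left(a \right)} = \left(a + a\right) \left(a + 4 a\right) = 2 a 5 a = 10 a^{2}$)
$Q{\left(M \right)} = 1519$
$\frac{E}{Q{\left(G{\left(\frac{1}{2 - 50} \right)} \right)}} = - \frac{211404}{1519}$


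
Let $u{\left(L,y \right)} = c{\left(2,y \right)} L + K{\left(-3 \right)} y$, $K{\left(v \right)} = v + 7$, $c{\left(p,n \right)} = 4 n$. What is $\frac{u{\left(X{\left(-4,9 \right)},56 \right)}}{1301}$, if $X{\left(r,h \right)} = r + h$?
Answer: $\frac{1344}{1301} \approx 1.0331$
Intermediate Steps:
$K{\left(v \right)} = 7 + v$
$X{\left(r,h \right)} = h + r$
$u{\left(L,y \right)} = 4 y + 4 L y$ ($u{\left(L,y \right)} = 4 y L + \left(7 - 3\right) y = 4 L y + 4 y = 4 y + 4 L y$)
$\frac{u{\left(X{\left(-4,9 \right)},56 \right)}}{1301} = \frac{4 \cdot 56 \left(1 + \left(9 - 4\right)\right)}{1301} = 4 \cdot 56 \left(1 + 5\right) \frac{1}{1301} = 4 \cdot 56 \cdot 6 \cdot \frac{1}{1301} = 1344 \cdot \frac{1}{1301} = \frac{1344}{1301}$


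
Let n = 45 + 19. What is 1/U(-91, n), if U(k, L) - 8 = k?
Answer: -1/83 ≈ -0.012048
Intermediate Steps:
n = 64
U(k, L) = 8 + k
1/U(-91, n) = 1/(8 - 91) = 1/(-83) = -1/83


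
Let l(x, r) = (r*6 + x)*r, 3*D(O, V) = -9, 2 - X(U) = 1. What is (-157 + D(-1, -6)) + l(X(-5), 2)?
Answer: -134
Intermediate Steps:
X(U) = 1 (X(U) = 2 - 1*1 = 2 - 1 = 1)
D(O, V) = -3 (D(O, V) = (⅓)*(-9) = -3)
l(x, r) = r*(x + 6*r) (l(x, r) = (6*r + x)*r = (x + 6*r)*r = r*(x + 6*r))
(-157 + D(-1, -6)) + l(X(-5), 2) = (-157 - 3) + 2*(1 + 6*2) = -160 + 2*(1 + 12) = -160 + 2*13 = -160 + 26 = -134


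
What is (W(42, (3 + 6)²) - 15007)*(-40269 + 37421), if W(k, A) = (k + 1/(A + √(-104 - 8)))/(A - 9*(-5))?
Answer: 5989142380112/140133 + 5696*I*√7/420399 ≈ 4.2739e+7 + 0.035847*I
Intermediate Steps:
W(k, A) = (k + 1/(A + 4*I*√7))/(45 + A) (W(k, A) = (k + 1/(A + √(-112)))/(A + 45) = (k + 1/(A + 4*I*√7))/(45 + A))
(W(42, (3 + 6)²) - 15007)*(-40269 + 37421) = ((1 + (3 + 6)²*42 + 4*I*42*√7)/(((3 + 6)²)² + 45*(3 + 6)² + 180*I*√7 + 4*I*(3 + 6)²*√7) - 15007)*(-40269 + 37421) = ((1 + 9²*42 + 168*I*√7)/((9²)² + 45*9² + 180*I*√7 + 4*I*9²*√7) - 15007)*(-2848) = ((1 + 81*42 + 168*I*√7)/(81² + 45*81 + 180*I*√7 + 4*I*81*√7) - 15007)*(-2848) = ((1 + 3402 + 168*I*√7)/(6561 + 3645 + 180*I*√7 + 324*I*√7) - 15007)*(-2848) = ((3403 + 168*I*√7)/(10206 + 504*I*√7) - 15007)*(-2848) = (-15007 + (3403 + 168*I*√7)/(10206 + 504*I*√7))*(-2848) = 42739936 - 2848*(3403 + 168*I*√7)/(10206 + 504*I*√7)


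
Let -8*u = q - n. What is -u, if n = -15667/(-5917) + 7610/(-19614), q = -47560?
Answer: -689985928931/116056038 ≈ -5945.3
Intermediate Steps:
n = 131132084/58028019 (n = -15667*(-1/5917) + 7610*(-1/19614) = 15667/5917 - 3805/9807 = 131132084/58028019 ≈ 2.2598)
u = 689985928931/116056038 (u = -(-47560 - 1*131132084/58028019)/8 = -(-47560 - 131132084/58028019)/8 = -1/8*(-2759943715724/58028019) = 689985928931/116056038 ≈ 5945.3)
-u = -1*689985928931/116056038 = -689985928931/116056038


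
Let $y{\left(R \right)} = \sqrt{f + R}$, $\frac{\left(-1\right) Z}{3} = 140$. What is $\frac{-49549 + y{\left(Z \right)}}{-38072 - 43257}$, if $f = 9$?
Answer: $\frac{49549}{81329} - \frac{i \sqrt{411}}{81329} \approx 0.60924 - 0.00024927 i$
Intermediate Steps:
$Z = -420$ ($Z = \left(-3\right) 140 = -420$)
$y{\left(R \right)} = \sqrt{9 + R}$
$\frac{-49549 + y{\left(Z \right)}}{-38072 - 43257} = \frac{-49549 + \sqrt{9 - 420}}{-38072 - 43257} = \frac{-49549 + \sqrt{-411}}{-81329} = \left(-49549 + i \sqrt{411}\right) \left(- \frac{1}{81329}\right) = \frac{49549}{81329} - \frac{i \sqrt{411}}{81329}$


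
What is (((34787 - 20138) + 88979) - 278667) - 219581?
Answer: -394620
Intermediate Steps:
(((34787 - 20138) + 88979) - 278667) - 219581 = ((14649 + 88979) - 278667) - 219581 = (103628 - 278667) - 219581 = -175039 - 219581 = -394620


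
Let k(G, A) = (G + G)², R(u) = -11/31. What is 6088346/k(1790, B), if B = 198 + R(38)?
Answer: 3044173/6408200 ≈ 0.47504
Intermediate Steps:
R(u) = -11/31 (R(u) = -11*1/31 = -11/31)
B = 6127/31 (B = 198 - 11/31 = 6127/31 ≈ 197.65)
k(G, A) = 4*G² (k(G, A) = (2*G)² = 4*G²)
6088346/k(1790, B) = 6088346/((4*1790²)) = 6088346/((4*3204100)) = 6088346/12816400 = 6088346*(1/12816400) = 3044173/6408200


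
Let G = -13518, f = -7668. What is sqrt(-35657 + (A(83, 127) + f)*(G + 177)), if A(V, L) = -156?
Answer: sqrt(104344327) ≈ 10215.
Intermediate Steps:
sqrt(-35657 + (A(83, 127) + f)*(G + 177)) = sqrt(-35657 + (-156 - 7668)*(-13518 + 177)) = sqrt(-35657 - 7824*(-13341)) = sqrt(-35657 + 104379984) = sqrt(104344327)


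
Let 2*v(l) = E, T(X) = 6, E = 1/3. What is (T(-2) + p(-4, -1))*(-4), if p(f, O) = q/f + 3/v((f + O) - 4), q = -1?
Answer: -97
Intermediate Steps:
E = ⅓ ≈ 0.33333
v(l) = ⅙ (v(l) = (½)*(⅓) = ⅙)
p(f, O) = 18 - 1/f (p(f, O) = -1/f + 3/(⅙) = -1/f + 3*6 = -1/f + 18 = 18 - 1/f)
(T(-2) + p(-4, -1))*(-4) = (6 + (18 - 1/(-4)))*(-4) = (6 + (18 - 1*(-¼)))*(-4) = (6 + (18 + ¼))*(-4) = (6 + 73/4)*(-4) = (97/4)*(-4) = -97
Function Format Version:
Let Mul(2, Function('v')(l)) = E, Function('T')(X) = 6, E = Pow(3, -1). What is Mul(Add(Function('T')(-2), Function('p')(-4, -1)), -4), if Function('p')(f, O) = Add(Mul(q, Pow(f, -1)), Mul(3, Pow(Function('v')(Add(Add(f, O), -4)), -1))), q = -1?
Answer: -97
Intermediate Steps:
E = Rational(1, 3) ≈ 0.33333
Function('v')(l) = Rational(1, 6) (Function('v')(l) = Mul(Rational(1, 2), Rational(1, 3)) = Rational(1, 6))
Function('p')(f, O) = Add(18, Mul(-1, Pow(f, -1))) (Function('p')(f, O) = Add(Mul(-1, Pow(f, -1)), Mul(3, Pow(Rational(1, 6), -1))) = Add(Mul(-1, Pow(f, -1)), Mul(3, 6)) = Add(Mul(-1, Pow(f, -1)), 18) = Add(18, Mul(-1, Pow(f, -1))))
Mul(Add(Function('T')(-2), Function('p')(-4, -1)), -4) = Mul(Add(6, Add(18, Mul(-1, Pow(-4, -1)))), -4) = Mul(Add(6, Add(18, Mul(-1, Rational(-1, 4)))), -4) = Mul(Add(6, Add(18, Rational(1, 4))), -4) = Mul(Add(6, Rational(73, 4)), -4) = Mul(Rational(97, 4), -4) = -97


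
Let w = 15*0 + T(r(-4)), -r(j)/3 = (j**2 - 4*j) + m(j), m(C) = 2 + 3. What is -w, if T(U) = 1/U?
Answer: 1/111 ≈ 0.0090090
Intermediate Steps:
m(C) = 5
r(j) = -15 - 3*j**2 + 12*j (r(j) = -3*((j**2 - 4*j) + 5) = -3*(5 + j**2 - 4*j) = -15 - 3*j**2 + 12*j)
T(U) = 1/U
w = -1/111 (w = 15*0 + 1/(-15 - 3*(-4)**2 + 12*(-4)) = 0 + 1/(-15 - 3*16 - 48) = 0 + 1/(-15 - 48 - 48) = 0 + 1/(-111) = 0 - 1/111 = -1/111 ≈ -0.0090090)
-w = -1*(-1/111) = 1/111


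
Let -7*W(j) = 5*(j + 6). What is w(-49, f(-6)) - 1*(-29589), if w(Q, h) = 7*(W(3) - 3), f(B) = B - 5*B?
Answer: 29523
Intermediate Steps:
W(j) = -30/7 - 5*j/7 (W(j) = -5*(j + 6)/7 = -5*(6 + j)/7 = -(30 + 5*j)/7 = -30/7 - 5*j/7)
f(B) = -4*B
w(Q, h) = -66 (w(Q, h) = 7*((-30/7 - 5/7*3) - 3) = 7*((-30/7 - 15/7) - 3) = 7*(-45/7 - 3) = 7*(-66/7) = -66)
w(-49, f(-6)) - 1*(-29589) = -66 - 1*(-29589) = -66 + 29589 = 29523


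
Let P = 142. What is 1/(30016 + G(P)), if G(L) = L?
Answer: 1/30158 ≈ 3.3159e-5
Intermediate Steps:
1/(30016 + G(P)) = 1/(30016 + 142) = 1/30158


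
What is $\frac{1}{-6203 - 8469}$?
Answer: $- \frac{1}{14672} \approx -6.8157 \cdot 10^{-5}$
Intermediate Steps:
$\frac{1}{-6203 - 8469} = \frac{1}{-14672} = - \frac{1}{14672}$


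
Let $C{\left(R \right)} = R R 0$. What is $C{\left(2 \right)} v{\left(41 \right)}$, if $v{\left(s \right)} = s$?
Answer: $0$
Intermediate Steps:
$C{\left(R \right)} = 0$ ($C{\left(R \right)} = R^{2} \cdot 0 = 0$)
$C{\left(2 \right)} v{\left(41 \right)} = 0 \cdot 41 = 0$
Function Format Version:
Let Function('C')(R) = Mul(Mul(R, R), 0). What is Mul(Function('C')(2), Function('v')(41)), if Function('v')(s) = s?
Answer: 0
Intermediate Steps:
Function('C')(R) = 0 (Function('C')(R) = Mul(Pow(R, 2), 0) = 0)
Mul(Function('C')(2), Function('v')(41)) = Mul(0, 41) = 0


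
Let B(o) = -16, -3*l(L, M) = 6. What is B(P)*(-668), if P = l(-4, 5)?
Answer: 10688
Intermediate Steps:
l(L, M) = -2 (l(L, M) = -⅓*6 = -2)
P = -2
B(P)*(-668) = -16*(-668) = 10688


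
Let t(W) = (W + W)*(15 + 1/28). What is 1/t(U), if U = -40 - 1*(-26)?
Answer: -1/421 ≈ -0.0023753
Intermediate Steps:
U = -14 (U = -40 + 26 = -14)
t(W) = 421*W/14 (t(W) = (2*W)*(15 + 1/28) = (2*W)*(421/28) = 421*W/14)
1/t(U) = 1/((421/14)*(-14)) = 1/(-421) = -1/421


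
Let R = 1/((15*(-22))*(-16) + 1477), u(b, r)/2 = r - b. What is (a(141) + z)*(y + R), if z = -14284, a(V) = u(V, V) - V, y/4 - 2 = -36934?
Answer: 14399007520375/6757 ≈ 2.1310e+9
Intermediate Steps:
u(b, r) = -2*b + 2*r (u(b, r) = 2*(r - b) = -2*b + 2*r)
y = -147728 (y = 8 + 4*(-36934) = 8 - 147736 = -147728)
a(V) = -V (a(V) = (-2*V + 2*V) - V = 0 - V = -V)
R = 1/6757 (R = 1/(-330*(-16) + 1477) = 1/(5280 + 1477) = 1/6757 ≈ 0.00014799)
(a(141) + z)*(y + R) = (-1*141 - 14284)*(-147728 + 1/6757) = (-141 - 14284)*(-998198095/6757) = -14425*(-998198095/6757) = 14399007520375/6757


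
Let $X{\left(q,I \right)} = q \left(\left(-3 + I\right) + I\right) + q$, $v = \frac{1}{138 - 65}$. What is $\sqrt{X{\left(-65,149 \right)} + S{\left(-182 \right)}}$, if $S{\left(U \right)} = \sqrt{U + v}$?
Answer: $\frac{\sqrt{-102529960 + 73 i \sqrt{969805}}}{73} \approx 0.048628 + 138.71 i$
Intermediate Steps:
$v = \frac{1}{73} \approx 0.013699$
$S{\left(U \right)} = \sqrt{\frac{1}{73} + U}$ ($S{\left(U \right)} = \sqrt{U + \frac{1}{73}} = \sqrt{\frac{1}{73} + U}$)
$X{\left(q,I \right)} = q + q \left(-3 + 2 I\right)$ ($X{\left(q,I \right)} = q \left(-3 + 2 I\right) + q = q + q \left(-3 + 2 I\right)$)
$\sqrt{X{\left(-65,149 \right)} + S{\left(-182 \right)}} = \sqrt{2 \left(-65\right) \left(-1 + 149\right) + \frac{\sqrt{73 + 5329 \left(-182\right)}}{73}} = \sqrt{2 \left(-65\right) 148 + \frac{\sqrt{73 - 969878}}{73}} = \sqrt{-19240 + \frac{\sqrt{-969805}}{73}} = \sqrt{-19240 + \frac{i \sqrt{969805}}{73}}$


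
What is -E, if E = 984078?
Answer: -984078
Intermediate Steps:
-E = -1*984078 = -984078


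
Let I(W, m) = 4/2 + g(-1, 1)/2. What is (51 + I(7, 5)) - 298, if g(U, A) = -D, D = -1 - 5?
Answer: -242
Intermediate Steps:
D = -6
g(U, A) = 6 (g(U, A) = -1*(-6) = 6)
I(W, m) = 5 (I(W, m) = 4/2 + 6/2 = 4*(1/2) + 6*(1/2) = 2 + 3 = 5)
(51 + I(7, 5)) - 298 = (51 + 5) - 298 = 56 - 298 = -242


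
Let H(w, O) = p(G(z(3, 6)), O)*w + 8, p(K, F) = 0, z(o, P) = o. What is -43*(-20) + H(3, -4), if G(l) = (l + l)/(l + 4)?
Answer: 868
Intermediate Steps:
G(l) = 2*l/(4 + l) (G(l) = (2*l)/(4 + l) = 2*l/(4 + l))
H(w, O) = 8 (H(w, O) = 0*w + 8 = 0 + 8 = 8)
-43*(-20) + H(3, -4) = -43*(-20) + 8 = 860 + 8 = 868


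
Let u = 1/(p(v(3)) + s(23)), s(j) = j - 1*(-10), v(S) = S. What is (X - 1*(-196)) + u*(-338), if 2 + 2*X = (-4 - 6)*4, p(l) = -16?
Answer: 2637/17 ≈ 155.12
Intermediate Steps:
s(j) = 10 + j (s(j) = j + 10 = 10 + j)
X = -21 (X = -1 + ((-4 - 6)*4)/2 = -1 + (-10*4)/2 = -1 + (1/2)*(-40) = -1 - 20 = -21)
u = 1/17 (u = 1/(-16 + (10 + 23)) = 1/(-16 + 33) = 1/17 ≈ 0.058824)
(X - 1*(-196)) + u*(-338) = (-21 - 1*(-196)) + (1/17)*(-338) = (-21 + 196) - 338/17 = 175 - 338/17 = 2637/17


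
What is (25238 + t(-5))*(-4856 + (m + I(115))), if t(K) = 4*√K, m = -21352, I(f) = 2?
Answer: -661387028 - 104824*I*√5 ≈ -6.6139e+8 - 2.3439e+5*I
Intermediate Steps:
(25238 + t(-5))*(-4856 + (m + I(115))) = (25238 + 4*√(-5))*(-4856 + (-21352 + 2)) = (25238 + 4*(I*√5))*(-4856 - 21350) = (25238 + 4*I*√5)*(-26206) = -661387028 - 104824*I*√5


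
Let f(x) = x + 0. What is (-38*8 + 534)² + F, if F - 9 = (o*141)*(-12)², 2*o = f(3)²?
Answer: 144277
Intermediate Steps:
f(x) = x
o = 9/2 (o = (½)*3² = (½)*9 = 9/2 ≈ 4.5000)
F = 91377 (F = 9 + ((9/2)*141)*(-12)² = 9 + (1269/2)*144 = 9 + 91368 = 91377)
(-38*8 + 534)² + F = (-38*8 + 534)² + 91377 = (-304 + 534)² + 91377 = 230² + 91377 = 52900 + 91377 = 144277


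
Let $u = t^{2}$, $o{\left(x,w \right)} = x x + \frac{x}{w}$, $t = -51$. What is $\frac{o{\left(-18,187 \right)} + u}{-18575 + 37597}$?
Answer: $\frac{546957}{3557114} \approx 0.15376$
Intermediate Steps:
$o{\left(x,w \right)} = x^{2} + \frac{x}{w}$
$u = 2601$ ($u = \left(-51\right)^{2} = 2601$)
$\frac{o{\left(-18,187 \right)} + u}{-18575 + 37597} = \frac{\left(\left(-18\right)^{2} - \frac{18}{187}\right) + 2601}{-18575 + 37597} = \frac{\left(324 - \frac{18}{187}\right) + 2601}{19022} = \left(\left(324 - \frac{18}{187}\right) + 2601\right) \frac{1}{19022} = \left(\frac{60570}{187} + 2601\right) \frac{1}{19022} = \frac{546957}{187} \cdot \frac{1}{19022} = \frac{546957}{3557114}$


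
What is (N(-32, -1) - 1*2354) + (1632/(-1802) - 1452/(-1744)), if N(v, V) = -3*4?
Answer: -54675217/23108 ≈ -2366.1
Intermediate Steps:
N(v, V) = -12
(N(-32, -1) - 1*2354) + (1632/(-1802) - 1452/(-1744)) = (-12 - 1*2354) + (1632/(-1802) - 1452/(-1744)) = (-12 - 2354) + (1632*(-1/1802) - 1452*(-1/1744)) = -2366 + (-48/53 + 363/436) = -2366 - 1689/23108 = -54675217/23108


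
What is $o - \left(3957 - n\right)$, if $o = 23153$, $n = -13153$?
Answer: $6043$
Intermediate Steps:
$o - \left(3957 - n\right) = 23153 - \left(3957 - -13153\right) = 23153 - \left(3957 + 13153\right) = 23153 - 17110 = 6043$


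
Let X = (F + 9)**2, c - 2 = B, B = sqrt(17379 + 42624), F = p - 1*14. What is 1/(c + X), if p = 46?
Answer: 187/308054 - sqrt(6667)/924162 ≈ 0.00051868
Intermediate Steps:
F = 32 (F = 46 - 1*14 = 46 - 14 = 32)
B = 3*sqrt(6667) (B = sqrt(60003) = 3*sqrt(6667) ≈ 244.96)
c = 2 + 3*sqrt(6667) ≈ 246.96
X = 1681 (X = (32 + 9)**2 = 41**2 = 1681)
1/(c + X) = 1/((2 + 3*sqrt(6667)) + 1681) = 1/(1683 + 3*sqrt(6667))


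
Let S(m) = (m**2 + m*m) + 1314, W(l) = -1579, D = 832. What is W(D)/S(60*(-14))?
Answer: -1579/1412514 ≈ -0.0011179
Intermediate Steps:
S(m) = 1314 + 2*m**2 (S(m) = (m**2 + m**2) + 1314 = 2*m**2 + 1314 = 1314 + 2*m**2)
W(D)/S(60*(-14)) = -1579/(1314 + 2*(60*(-14))**2) = -1579/(1314 + 2*(-840)**2) = -1579/(1314 + 2*705600) = -1579/(1314 + 1411200) = -1579/1412514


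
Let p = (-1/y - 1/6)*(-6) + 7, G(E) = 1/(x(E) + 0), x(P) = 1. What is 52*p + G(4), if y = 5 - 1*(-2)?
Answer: 3231/7 ≈ 461.57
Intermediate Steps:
y = 7 (y = 5 + 2 = 7)
G(E) = 1 (G(E) = 1/(1 + 0) = 1/1 = 1)
p = 62/7 (p = (-1/7 - 1/6)*(-6) + 7 = -13/42*(-6) + 7 = 13/7 + 7 = 62/7 ≈ 8.8571)
52*p + G(4) = 52*(62/7) + 1 = 3224/7 + 1 = 3231/7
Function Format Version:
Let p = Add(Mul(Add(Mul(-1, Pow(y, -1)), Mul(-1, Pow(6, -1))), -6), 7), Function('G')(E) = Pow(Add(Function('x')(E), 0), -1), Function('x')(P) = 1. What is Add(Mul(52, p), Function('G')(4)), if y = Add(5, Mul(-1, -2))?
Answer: Rational(3231, 7) ≈ 461.57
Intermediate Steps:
y = 7 (y = Add(5, 2) = 7)
Function('G')(E) = 1 (Function('G')(E) = Pow(Add(1, 0), -1) = Pow(1, -1) = 1)
p = Rational(62, 7) (p = Add(Mul(Add(Mul(-1, Pow(7, -1)), Mul(-1, Pow(6, -1))), -6), 7) = Add(Mul(Add(Mul(-1, Rational(1, 7)), Mul(-1, Rational(1, 6))), -6), 7) = Add(Mul(Add(Rational(-1, 7), Rational(-1, 6)), -6), 7) = Add(Mul(Rational(-13, 42), -6), 7) = Add(Rational(13, 7), 7) = Rational(62, 7) ≈ 8.8571)
Add(Mul(52, p), Function('G')(4)) = Add(Mul(52, Rational(62, 7)), 1) = Add(Rational(3224, 7), 1) = Rational(3231, 7)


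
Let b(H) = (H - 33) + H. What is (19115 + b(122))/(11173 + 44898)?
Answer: 19326/56071 ≈ 0.34467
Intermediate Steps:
b(H) = -33 + 2*H (b(H) = (-33 + H) + H = -33 + 2*H)
(19115 + b(122))/(11173 + 44898) = (19115 + (-33 + 2*122))/(11173 + 44898) = (19115 + (-33 + 244))/56071 = (19115 + 211)*(1/56071) = 19326*(1/56071) = 19326/56071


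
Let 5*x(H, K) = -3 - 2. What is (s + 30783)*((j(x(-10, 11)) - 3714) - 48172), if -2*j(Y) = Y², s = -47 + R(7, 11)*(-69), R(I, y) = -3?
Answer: -3211047939/2 ≈ -1.6055e+9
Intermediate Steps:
x(H, K) = -1 (x(H, K) = (-3 - 2)/5 = (⅕)*(-5) = -1)
s = 160 (s = -47 - 3*(-69) = -47 + 207 = 160)
j(Y) = -Y²/2
(s + 30783)*((j(x(-10, 11)) - 3714) - 48172) = (160 + 30783)*((-½*(-1)² - 3714) - 48172) = 30943*((-½*1 - 3714) - 48172) = 30943*((-½ - 3714) - 48172) = 30943*(-7429/2 - 48172) = 30943*(-103773/2) = -3211047939/2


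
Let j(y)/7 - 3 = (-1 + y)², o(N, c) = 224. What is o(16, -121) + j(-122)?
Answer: 106148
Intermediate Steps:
j(y) = 21 + 7*(-1 + y)²
o(16, -121) + j(-122) = 224 + (21 + 7*(-1 - 122)²) = 224 + (21 + 7*(-123)²) = 224 + (21 + 7*15129) = 224 + (21 + 105903) = 224 + 105924 = 106148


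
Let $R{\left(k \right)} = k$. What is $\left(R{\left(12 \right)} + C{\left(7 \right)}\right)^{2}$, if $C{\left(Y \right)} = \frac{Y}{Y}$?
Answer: $169$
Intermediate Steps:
$C{\left(Y \right)} = 1$
$\left(R{\left(12 \right)} + C{\left(7 \right)}\right)^{2} = \left(12 + 1\right)^{2} = 13^{2} = 169$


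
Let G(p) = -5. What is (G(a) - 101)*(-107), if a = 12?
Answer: 11342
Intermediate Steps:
(G(a) - 101)*(-107) = (-5 - 101)*(-107) = -106*(-107) = 11342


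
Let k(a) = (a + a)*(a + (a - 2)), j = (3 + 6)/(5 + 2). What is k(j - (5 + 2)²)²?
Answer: 207549491776/2401 ≈ 8.6443e+7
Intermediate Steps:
j = 9/7 ≈ 1.2857
k(a) = 2*a*(-2 + 2*a) (k(a) = (2*a)*(a + (-2 + a)) = (2*a)*(-2 + 2*a) = 2*a*(-2 + 2*a))
k(j - (5 + 2)²)² = (4*(9/7 - (5 + 2)²)*(-1 + (9/7 - (5 + 2)²)))² = (4*(9/7 - 1*7²)*(-1 + (9/7 - 1*7²)))² = (4*(9/7 - 1*49)*(-1 + (9/7 - 1*49)))² = (4*(9/7 - 49)*(-1 + (9/7 - 49)))² = (4*(-334/7)*(-1 - 334/7))² = (4*(-334/7)*(-341/7))² = (455576/49)² = 207549491776/2401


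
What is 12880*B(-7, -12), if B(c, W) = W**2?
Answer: 1854720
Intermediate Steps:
12880*B(-7, -12) = 12880*(-12)**2 = 12880*144 = 1854720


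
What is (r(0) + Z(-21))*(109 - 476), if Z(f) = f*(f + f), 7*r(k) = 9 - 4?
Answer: -2267693/7 ≈ -3.2396e+5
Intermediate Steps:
r(k) = 5/7 (r(k) = (9 - 4)/7 = (1/7)*5 = 5/7)
Z(f) = 2*f**2 (Z(f) = f*(2*f) = 2*f**2)
(r(0) + Z(-21))*(109 - 476) = (5/7 + 2*(-21)**2)*(109 - 476) = (5/7 + 2*441)*(-367) = (5/7 + 882)*(-367) = (6179/7)*(-367) = -2267693/7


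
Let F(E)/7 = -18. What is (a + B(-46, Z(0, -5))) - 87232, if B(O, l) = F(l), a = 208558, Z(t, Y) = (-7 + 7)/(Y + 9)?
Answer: 121200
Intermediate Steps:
Z(t, Y) = 0 (Z(t, Y) = 0/(9 + Y) = 0)
F(E) = -126 (F(E) = 7*(-18) = -126)
B(O, l) = -126
(a + B(-46, Z(0, -5))) - 87232 = (208558 - 126) - 87232 = 208432 - 87232 = 121200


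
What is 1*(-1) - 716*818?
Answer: -585689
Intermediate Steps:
1*(-1) - 716*818 = -1 - 585688 = -585689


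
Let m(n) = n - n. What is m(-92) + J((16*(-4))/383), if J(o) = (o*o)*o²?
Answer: 16777216/21517662721 ≈ 0.00077969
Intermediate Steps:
m(n) = 0
J(o) = o⁴ (J(o) = o²*o² = o⁴)
m(-92) + J((16*(-4))/383) = 0 + ((16*(-4))/383)⁴ = 0 + (-64*1/383)⁴ = 0 + (-64/383)⁴ = 0 + 16777216/21517662721 = 16777216/21517662721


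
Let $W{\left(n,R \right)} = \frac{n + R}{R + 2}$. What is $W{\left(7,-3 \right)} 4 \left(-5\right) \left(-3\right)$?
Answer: $-240$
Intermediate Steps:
$W{\left(n,R \right)} = \frac{R + n}{2 + R}$
$W{\left(7,-3 \right)} 4 \left(-5\right) \left(-3\right) = \frac{-3 + 7}{2 - 3} \cdot 4 \left(-5\right) \left(-3\right) = \frac{1}{-1} \cdot 4 \left(\left(-20\right) \left(-3\right)\right) = \left(-1\right) 4 \cdot 60 = \left(-4\right) 60 = -240$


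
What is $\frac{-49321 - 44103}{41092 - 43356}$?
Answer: $\frac{11678}{283} \approx 41.265$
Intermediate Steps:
$\frac{-49321 - 44103}{41092 - 43356} = - \frac{93424}{-2264} = \left(-93424\right) \left(- \frac{1}{2264}\right) = \frac{11678}{283}$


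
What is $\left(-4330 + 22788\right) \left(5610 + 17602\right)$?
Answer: $428447096$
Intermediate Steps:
$\left(-4330 + 22788\right) \left(5610 + 17602\right) = 18458 \cdot 23212 = 428447096$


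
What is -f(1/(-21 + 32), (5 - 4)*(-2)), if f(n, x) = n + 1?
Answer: -12/11 ≈ -1.0909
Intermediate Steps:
f(n, x) = 1 + n
-f(1/(-21 + 32), (5 - 4)*(-2)) = -(1 + 1/(-21 + 32)) = -(1 + 1/11) = -1*12/11 = -12/11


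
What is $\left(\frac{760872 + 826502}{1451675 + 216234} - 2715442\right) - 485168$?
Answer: $- \frac{5338324637116}{1667909} \approx -3.2006 \cdot 10^{6}$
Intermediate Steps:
$\left(\frac{760872 + 826502}{1451675 + 216234} - 2715442\right) - 485168 = \left(\frac{1587374}{1667909} - 2715442\right) - 485168 = - \frac{4529108563404}{1667909} - 485168 = - \frac{5338324637116}{1667909}$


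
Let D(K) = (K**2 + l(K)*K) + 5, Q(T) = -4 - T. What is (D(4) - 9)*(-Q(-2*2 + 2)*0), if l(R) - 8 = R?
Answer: 0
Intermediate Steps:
l(R) = 8 + R
D(K) = 5 + K**2 + K*(8 + K) (D(K) = (K**2 + (8 + K)*K) + 5 = (K**2 + K*(8 + K)) + 5 = 5 + K**2 + K*(8 + K))
(D(4) - 9)*(-Q(-2*2 + 2)*0) = ((5 + 4**2 + 4*(8 + 4)) - 9)*(-(-4 - (-2*2 + 2))*0) = ((5 + 16 + 4*12) - 9)*(-(-4 - (-4 + 2))*0) = ((5 + 16 + 48) - 9)*(-(-4 - 1*(-2))*0) = (69 - 9)*(-(-4 + 2)*0) = 60*(-1*(-2)*0) = 60*(2*0) = 60*0 = 0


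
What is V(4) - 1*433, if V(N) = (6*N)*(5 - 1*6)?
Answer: -457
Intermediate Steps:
V(N) = -6*N (V(N) = (6*N)*(5 - 6) = (6*N)*(-1) = -6*N)
V(4) - 1*433 = -6*4 - 1*433 = -24 - 433 = -457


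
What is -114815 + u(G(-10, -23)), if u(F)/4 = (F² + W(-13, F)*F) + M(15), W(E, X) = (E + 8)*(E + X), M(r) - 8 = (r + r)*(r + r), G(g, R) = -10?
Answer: -115383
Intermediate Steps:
M(r) = 8 + 4*r² (M(r) = 8 + (r + r)*(r + r) = 8 + (2*r)*(2*r) = 8 + 4*r²)
W(E, X) = (8 + E)*(E + X)
u(F) = 3632 + 4*F² + 4*F*(65 - 5*F) (u(F) = 4*((F² + ((-13)² + 8*(-13) + 8*F - 13*F)*F) + (8 + 4*15²)) = 4*((F² + (169 - 104 + 8*F - 13*F)*F) + (8 + 4*225)) = 4*((F² + (65 - 5*F)*F) + (8 + 900)) = 4*((F² + F*(65 - 5*F)) + 908) = 4*(908 + F² + F*(65 - 5*F)) = 3632 + 4*F² + 4*F*(65 - 5*F))
-114815 + u(G(-10, -23)) = -114815 + (3632 - 16*(-10)² + 260*(-10)) = -114815 + (3632 - 16*100 - 2600) = -114815 + (3632 - 1600 - 2600) = -114815 - 568 = -115383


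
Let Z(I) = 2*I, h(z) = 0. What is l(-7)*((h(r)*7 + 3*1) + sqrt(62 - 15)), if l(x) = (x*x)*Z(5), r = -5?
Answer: 1470 + 490*sqrt(47) ≈ 4829.3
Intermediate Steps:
l(x) = 10*x**2 (l(x) = (x*x)*(2*5) = x**2*10 = 10*x**2)
l(-7)*((h(r)*7 + 3*1) + sqrt(62 - 15)) = (10*(-7)**2)*((0*7 + 3*1) + sqrt(62 - 15)) = (10*49)*((0 + 3) + sqrt(47)) = 490*(3 + sqrt(47)) = 1470 + 490*sqrt(47)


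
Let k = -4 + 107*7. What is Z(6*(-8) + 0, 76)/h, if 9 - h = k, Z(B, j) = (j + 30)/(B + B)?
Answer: 53/35328 ≈ 0.0015002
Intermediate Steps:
k = 745 (k = -4 + 749 = 745)
Z(B, j) = (30 + j)/(2*B) (Z(B, j) = (30 + j)/((2*B)) = (30 + j)*(1/(2*B)) = (30 + j)/(2*B))
h = -736 (h = 9 - 1*745 = 9 - 745 = -736)
Z(6*(-8) + 0, 76)/h = ((30 + 76)/(2*(6*(-8) + 0)))/(-736) = ((½)*106/(-48 + 0))*(-1/736) = ((½)*106/(-48))*(-1/736) = ((½)*(-1/48)*106)*(-1/736) = -53/48*(-1/736) = 53/35328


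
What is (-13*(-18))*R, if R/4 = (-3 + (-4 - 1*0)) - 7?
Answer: -13104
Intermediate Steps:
R = -56 (R = 4*((-3 + (-4 - 1*0)) - 7) = 4*((-3 + (-4 + 0)) - 7) = 4*((-3 - 4) - 7) = 4*(-7 - 7) = 4*(-14) = -56)
(-13*(-18))*R = -13*(-18)*(-56) = 234*(-56) = -13104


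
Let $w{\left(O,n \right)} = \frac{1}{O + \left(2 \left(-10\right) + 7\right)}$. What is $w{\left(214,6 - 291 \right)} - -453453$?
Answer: $\frac{91144054}{201} \approx 4.5345 \cdot 10^{5}$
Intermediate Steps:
$w{\left(O,n \right)} = \frac{1}{-13 + O}$ ($w{\left(O,n \right)} = \frac{1}{O + \left(-20 + 7\right)} = \frac{1}{O - 13} = \frac{1}{-13 + O}$)
$w{\left(214,6 - 291 \right)} - -453453 = \frac{1}{-13 + 214} - -453453 = \frac{1}{201} + 453453 = \frac{91144054}{201}$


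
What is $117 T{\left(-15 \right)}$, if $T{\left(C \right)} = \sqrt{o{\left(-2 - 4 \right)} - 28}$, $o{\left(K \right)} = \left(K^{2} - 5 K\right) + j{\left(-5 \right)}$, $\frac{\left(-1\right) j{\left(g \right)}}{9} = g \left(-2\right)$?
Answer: $234 i \sqrt{13} \approx 843.7 i$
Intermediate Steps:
$j{\left(g \right)} = 18 g$ ($j{\left(g \right)} = - 9 g \left(-2\right) = - 9 \left(- 2 g\right) = 18 g$)
$o{\left(K \right)} = -90 + K^{2} - 5 K$ ($o{\left(K \right)} = \left(K^{2} - 5 K\right) + 18 \left(-5\right) = \left(K^{2} - 5 K\right) - 90 = -90 + K^{2} - 5 K$)
$T{\left(C \right)} = 2 i \sqrt{13}$ ($T{\left(C \right)} = \sqrt{\left(-90 + \left(-2 - 4\right)^{2} - 5 \left(-2 - 4\right)\right) - 28} = \sqrt{\left(-90 + \left(-6\right)^{2} - -30\right) - 28} = \sqrt{\left(-90 + 36 + 30\right) - 28} = \sqrt{-24 - 28} = \sqrt{-52} = 2 i \sqrt{13}$)
$117 T{\left(-15 \right)} = 117 \cdot 2 i \sqrt{13} = 234 i \sqrt{13}$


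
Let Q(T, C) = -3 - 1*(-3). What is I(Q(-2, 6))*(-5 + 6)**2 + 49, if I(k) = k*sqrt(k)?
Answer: 49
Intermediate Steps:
Q(T, C) = 0 (Q(T, C) = -3 + 3 = 0)
I(k) = k**(3/2)
I(Q(-2, 6))*(-5 + 6)**2 + 49 = 0**(3/2)*(-5 + 6)**2 + 49 = 0*1**2 + 49 = 0*1 + 49 = 0 + 49 = 49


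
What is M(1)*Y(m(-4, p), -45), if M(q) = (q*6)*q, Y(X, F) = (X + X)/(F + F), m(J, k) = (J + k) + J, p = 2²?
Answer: 8/15 ≈ 0.53333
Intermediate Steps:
p = 4
m(J, k) = k + 2*J
Y(X, F) = X/F (Y(X, F) = (2*X)/((2*F)) = (2*X)*(1/(2*F)) = X/F)
M(q) = 6*q² (M(q) = (6*q)*q = 6*q²)
M(1)*Y(m(-4, p), -45) = (6*1²)*((4 + 2*(-4))/(-45)) = (6*1)*((4 - 8)*(-1/45)) = 6*(-4*(-1/45)) = 6*(4/45) = 8/15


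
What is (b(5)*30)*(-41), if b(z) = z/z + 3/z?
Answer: -1968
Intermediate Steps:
b(z) = 1 + 3/z
(b(5)*30)*(-41) = (((3 + 5)/5)*30)*(-41) = (((⅕)*8)*30)*(-41) = ((8/5)*30)*(-41) = 48*(-41) = -1968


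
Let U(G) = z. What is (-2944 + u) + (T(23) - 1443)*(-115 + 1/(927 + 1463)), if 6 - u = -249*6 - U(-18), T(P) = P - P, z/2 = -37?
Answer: 392979087/2390 ≈ 1.6443e+5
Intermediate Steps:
z = -74 (z = 2*(-37) = -74)
T(P) = 0
U(G) = -74
u = 1426 (u = 6 - (-249*6 - 1*(-74)) = 6 - (-1494 + 74) = 6 - 1*(-1420) = 6 + 1420 = 1426)
(-2944 + u) + (T(23) - 1443)*(-115 + 1/(927 + 1463)) = (-2944 + 1426) + (0 - 1443)*(-115 + 1/(927 + 1463)) = -1518 - 1443*(-115 + 1/2390) = -1518 - 1443*(-274849/2390) = -1518 + 396607107/2390 = 392979087/2390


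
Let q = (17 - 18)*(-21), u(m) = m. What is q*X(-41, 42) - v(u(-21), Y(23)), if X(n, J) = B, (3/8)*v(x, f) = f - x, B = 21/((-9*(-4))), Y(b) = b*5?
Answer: -4205/12 ≈ -350.42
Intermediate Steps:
q = 21 (q = -1*(-21) = 21)
Y(b) = 5*b
B = 7/12 (B = 21/36 = 21*(1/36) = 7/12 ≈ 0.58333)
v(x, f) = -8*x/3 + 8*f/3 (v(x, f) = 8*(f - x)/3 = -8*x/3 + 8*f/3)
X(n, J) = 7/12
q*X(-41, 42) - v(u(-21), Y(23)) = 21*(7/12) - (-8/3*(-21) + 8*(5*23)/3) = 49/4 - (56 + (8/3)*115) = 49/4 - (56 + 920/3) = 49/4 - 1*1088/3 = 49/4 - 1088/3 = -4205/12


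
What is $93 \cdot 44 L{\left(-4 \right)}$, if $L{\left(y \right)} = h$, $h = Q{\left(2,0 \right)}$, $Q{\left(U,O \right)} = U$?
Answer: $8184$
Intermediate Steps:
$h = 2$
$L{\left(y \right)} = 2$
$93 \cdot 44 L{\left(-4 \right)} = 93 \cdot 44 \cdot 2 = 4092 \cdot 2 = 8184$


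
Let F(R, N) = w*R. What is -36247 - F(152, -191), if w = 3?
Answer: -36703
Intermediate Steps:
F(R, N) = 3*R
-36247 - F(152, -191) = -36247 - 3*152 = -36247 - 1*456 = -36247 - 456 = -36703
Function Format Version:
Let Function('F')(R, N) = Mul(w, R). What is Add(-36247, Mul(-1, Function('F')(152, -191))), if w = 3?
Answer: -36703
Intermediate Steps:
Function('F')(R, N) = Mul(3, R)
Add(-36247, Mul(-1, Function('F')(152, -191))) = Add(-36247, Mul(-1, Mul(3, 152))) = Add(-36247, Mul(-1, 456)) = Add(-36247, -456) = -36703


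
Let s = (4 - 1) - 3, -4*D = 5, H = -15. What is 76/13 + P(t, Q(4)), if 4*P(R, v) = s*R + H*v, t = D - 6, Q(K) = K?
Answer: -119/13 ≈ -9.1538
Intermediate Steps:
D = -5/4 (D = -1/4*5 = -5/4 ≈ -1.2500)
s = 0 (s = 3 - 3 = 0)
t = -29/4 (t = -5/4 - 6 = -29/4 ≈ -7.2500)
P(R, v) = -15*v/4 (P(R, v) = (0*R - 15*v)/4 = (0 - 15*v)/4 = (-15*v)/4 = -15*v/4)
76/13 + P(t, Q(4)) = 76/13 - 15/4*4 = 76*(1/13) - 15 = 76/13 - 15 = -119/13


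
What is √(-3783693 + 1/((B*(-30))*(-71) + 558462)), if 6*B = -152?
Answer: I*√963034123790354270/504502 ≈ 1945.2*I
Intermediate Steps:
B = -76/3 (B = (⅙)*(-152) = -76/3 ≈ -25.333)
√(-3783693 + 1/((B*(-30))*(-71) + 558462)) = √(-3783693 + 1/(-76/3*(-30)*(-71) + 558462)) = √(-3783693 + 1/(760*(-71) + 558462)) = √(-3783693 + 1/(-53960 + 558462)) = √(-3783693 + 1/504502) = √(-1908880685885/504502) = I*√963034123790354270/504502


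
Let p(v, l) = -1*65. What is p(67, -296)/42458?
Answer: -5/3266 ≈ -0.0015309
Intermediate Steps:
p(v, l) = -65
p(67, -296)/42458 = -65/42458 = -65*1/42458 = -5/3266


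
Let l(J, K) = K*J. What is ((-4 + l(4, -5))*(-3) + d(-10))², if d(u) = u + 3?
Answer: 4225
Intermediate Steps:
l(J, K) = J*K
d(u) = 3 + u
((-4 + l(4, -5))*(-3) + d(-10))² = ((-4 + 4*(-5))*(-3) + (3 - 10))² = ((-4 - 20)*(-3) - 7)² = (-24*(-3) - 7)² = (72 - 7)² = 65² = 4225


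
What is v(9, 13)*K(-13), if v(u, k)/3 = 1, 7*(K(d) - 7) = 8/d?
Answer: 1887/91 ≈ 20.736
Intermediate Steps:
K(d) = 7 + 8/(7*d) (K(d) = 7 + (8/d)/7 = 7 + 8/(7*d))
v(u, k) = 3 (v(u, k) = 3*1 = 3)
v(9, 13)*K(-13) = 3*(7 + (8/7)/(-13)) = 3*(7 + (8/7)*(-1/13)) = 3*(7 - 8/91) = 3*(629/91) = 1887/91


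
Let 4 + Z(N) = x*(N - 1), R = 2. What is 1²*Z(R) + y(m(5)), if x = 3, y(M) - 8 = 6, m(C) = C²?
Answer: 13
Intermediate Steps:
y(M) = 14 (y(M) = 8 + 6 = 14)
Z(N) = -7 + 3*N (Z(N) = -4 + 3*(N - 1) = -4 + 3*(-1 + N) = -4 + (-3 + 3*N) = -7 + 3*N)
1²*Z(R) + y(m(5)) = 1²*(-7 + 3*2) + 14 = 1*(-7 + 6) + 14 = 1*(-1) + 14 = -1 + 14 = 13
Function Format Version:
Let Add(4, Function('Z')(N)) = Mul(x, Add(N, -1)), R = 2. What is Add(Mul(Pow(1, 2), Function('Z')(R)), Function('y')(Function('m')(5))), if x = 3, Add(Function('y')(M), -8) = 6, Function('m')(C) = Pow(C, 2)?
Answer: 13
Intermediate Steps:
Function('y')(M) = 14 (Function('y')(M) = Add(8, 6) = 14)
Function('Z')(N) = Add(-7, Mul(3, N)) (Function('Z')(N) = Add(-4, Mul(3, Add(N, -1))) = Add(-4, Mul(3, Add(-1, N))) = Add(-4, Add(-3, Mul(3, N))) = Add(-7, Mul(3, N)))
Add(Mul(Pow(1, 2), Function('Z')(R)), Function('y')(Function('m')(5))) = Add(Mul(Pow(1, 2), Add(-7, Mul(3, 2))), 14) = Add(Mul(1, Add(-7, 6)), 14) = Add(Mul(1, -1), 14) = Add(-1, 14) = 13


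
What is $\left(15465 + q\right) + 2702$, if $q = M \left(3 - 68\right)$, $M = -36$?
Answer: $20507$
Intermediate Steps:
$q = 2340$ ($q = - 36 \left(3 - 68\right) = \left(-36\right) \left(-65\right) = 2340$)
$\left(15465 + q\right) + 2702 = \left(15465 + 2340\right) + 2702 = 17805 + 2702 = 20507$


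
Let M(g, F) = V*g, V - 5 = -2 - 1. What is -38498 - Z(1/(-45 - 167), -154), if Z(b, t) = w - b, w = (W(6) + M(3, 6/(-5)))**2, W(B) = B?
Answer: -8192105/212 ≈ -38642.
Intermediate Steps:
V = 2 (V = 5 + (-2 - 1) = 5 - 3 = 2)
M(g, F) = 2*g
w = 144 (w = (6 + 2*3)**2 = (6 + 6)**2 = 12**2 = 144)
Z(b, t) = 144 - b
-38498 - Z(1/(-45 - 167), -154) = -38498 - (144 - 1/(-45 - 167)) = -38498 - (144 - 1/(-212)) = -38498 - (144 - 1*(-1/212)) = -38498 - (144 + 1/212) = -38498 - 1*30529/212 = -38498 - 30529/212 = -8192105/212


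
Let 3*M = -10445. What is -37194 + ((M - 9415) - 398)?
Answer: -151466/3 ≈ -50489.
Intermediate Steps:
M = -10445/3 (M = (1/3)*(-10445) = -10445/3 ≈ -3481.7)
-37194 + ((M - 9415) - 398) = -37194 + ((-10445/3 - 9415) - 398) = -37194 + (-38690/3 - 398) = -37194 - 39884/3 = -151466/3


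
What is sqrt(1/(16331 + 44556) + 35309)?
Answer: 2*sqrt(32724617511877)/60887 ≈ 187.91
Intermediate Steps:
sqrt(1/(16331 + 44556) + 35309) = sqrt(1/60887 + 35309) = sqrt(2149859084/60887) = 2*sqrt(32724617511877)/60887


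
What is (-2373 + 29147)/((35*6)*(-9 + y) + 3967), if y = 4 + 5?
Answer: 26774/3967 ≈ 6.7492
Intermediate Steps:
y = 9
(-2373 + 29147)/((35*6)*(-9 + y) + 3967) = (-2373 + 29147)/((35*6)*(-9 + 9) + 3967) = 26774/(210*0 + 3967) = 26774/(0 + 3967) = 26774/3967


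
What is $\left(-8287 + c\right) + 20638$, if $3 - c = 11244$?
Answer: $1110$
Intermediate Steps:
$c = -11241$ ($c = 3 - 11244 = -11241$)
$\left(-8287 + c\right) + 20638 = \left(-8287 - 11241\right) + 20638 = -19528 + 20638 = 1110$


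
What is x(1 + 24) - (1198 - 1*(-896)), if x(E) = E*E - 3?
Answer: -1472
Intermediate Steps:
x(E) = -3 + E**2 (x(E) = E**2 - 3 = -3 + E**2)
x(1 + 24) - (1198 - 1*(-896)) = (-3 + (1 + 24)**2) - (1198 - 1*(-896)) = (-3 + 25**2) - (1198 + 896) = (-3 + 625) - 1*2094 = 622 - 2094 = -1472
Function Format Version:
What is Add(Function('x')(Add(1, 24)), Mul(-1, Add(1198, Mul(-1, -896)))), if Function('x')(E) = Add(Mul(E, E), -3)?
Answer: -1472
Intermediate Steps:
Function('x')(E) = Add(-3, Pow(E, 2)) (Function('x')(E) = Add(Pow(E, 2), -3) = Add(-3, Pow(E, 2)))
Add(Function('x')(Add(1, 24)), Mul(-1, Add(1198, Mul(-1, -896)))) = Add(Add(-3, Pow(Add(1, 24), 2)), Mul(-1, Add(1198, Mul(-1, -896)))) = Add(Add(-3, Pow(25, 2)), Mul(-1, Add(1198, 896))) = Add(Add(-3, 625), Mul(-1, 2094)) = Add(622, -2094) = -1472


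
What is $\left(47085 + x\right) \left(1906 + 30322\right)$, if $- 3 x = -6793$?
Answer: $\frac{4771290944}{3} \approx 1.5904 \cdot 10^{9}$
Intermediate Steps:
$x = \frac{6793}{3}$ ($x = \left(- \frac{1}{3}\right) \left(-6793\right) = \frac{6793}{3} \approx 2264.3$)
$\left(47085 + x\right) \left(1906 + 30322\right) = \left(47085 + \frac{6793}{3}\right) \left(1906 + 30322\right) = \frac{148048}{3} \cdot 32228 = \frac{4771290944}{3}$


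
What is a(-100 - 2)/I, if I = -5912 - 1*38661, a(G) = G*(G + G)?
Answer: -20808/44573 ≈ -0.46683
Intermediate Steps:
a(G) = 2*G**2 (a(G) = G*(2*G) = 2*G**2)
I = -44573 (I = -5912 - 38661 = -44573)
a(-100 - 2)/I = (2*(-100 - 2)**2)/(-44573) = (2*(-102)**2)*(-1/44573) = (2*10404)*(-1/44573) = 20808*(-1/44573) = -20808/44573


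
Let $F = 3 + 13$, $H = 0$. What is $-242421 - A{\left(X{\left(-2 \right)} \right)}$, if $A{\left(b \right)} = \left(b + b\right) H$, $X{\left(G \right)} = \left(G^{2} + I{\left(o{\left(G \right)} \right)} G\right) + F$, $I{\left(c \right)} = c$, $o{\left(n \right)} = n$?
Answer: $-242421$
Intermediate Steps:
$F = 16$
$X{\left(G \right)} = 16 + 2 G^{2}$ ($X{\left(G \right)} = \left(G^{2} + G G\right) + 16 = \left(G^{2} + G^{2}\right) + 16 = 2 G^{2} + 16 = 16 + 2 G^{2}$)
$A{\left(b \right)} = 0$ ($A{\left(b \right)} = \left(b + b\right) 0 = 2 b 0 = 0$)
$-242421 - A{\left(X{\left(-2 \right)} \right)} = -242421 - 0 = -242421 + 0 = -242421$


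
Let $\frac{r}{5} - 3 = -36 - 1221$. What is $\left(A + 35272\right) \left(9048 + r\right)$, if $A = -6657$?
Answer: $79492470$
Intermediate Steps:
$r = -6270$ ($r = 15 + 5 \left(-36 - 1221\right) = 15 + 5 \left(-1257\right) = 15 - 6285 = -6270$)
$\left(A + 35272\right) \left(9048 + r\right) = \left(-6657 + 35272\right) \left(9048 - 6270\right) = 28615 \cdot 2778 = 79492470$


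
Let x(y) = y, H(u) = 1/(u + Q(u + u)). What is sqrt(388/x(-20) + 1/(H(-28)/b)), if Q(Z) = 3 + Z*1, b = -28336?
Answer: sqrt(57379915)/5 ≈ 1515.0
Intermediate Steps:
Q(Z) = 3 + Z
H(u) = 1/(3 + 3*u) (H(u) = 1/(u + (3 + (u + u))) = 1/(u + (3 + 2*u)) = 1/(3 + 3*u))
sqrt(388/x(-20) + 1/(H(-28)/b)) = sqrt(388/(-20) + 1/((1/(3*(1 - 28)))/(-28336))) = sqrt(388*(-1/20) + 1/(((1/3)/(-27))*(-1/28336))) = sqrt(-97/5 + 1/(((1/3)*(-1/27))*(-1/28336))) = sqrt(-97/5 + 1/(-1/81*(-1/28336))) = sqrt(-97/5 + 1/(1/2295216)) = sqrt(-97/5 + 2295216) = sqrt(11475983/5) = sqrt(57379915)/5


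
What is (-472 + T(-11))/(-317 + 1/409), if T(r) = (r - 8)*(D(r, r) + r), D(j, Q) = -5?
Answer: 17178/32413 ≈ 0.52997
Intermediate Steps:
T(r) = (-8 + r)*(-5 + r) (T(r) = (r - 8)*(-5 + r) = (-8 + r)*(-5 + r))
(-472 + T(-11))/(-317 + 1/409) = (-472 + (40 + (-11)**2 - 13*(-11)))/(-317 + 1/409) = (-472 + (40 + 121 + 143))/(-317 + 1/409) = (-472 + 304)/(-129652/409) = -168*(-409/129652) = 17178/32413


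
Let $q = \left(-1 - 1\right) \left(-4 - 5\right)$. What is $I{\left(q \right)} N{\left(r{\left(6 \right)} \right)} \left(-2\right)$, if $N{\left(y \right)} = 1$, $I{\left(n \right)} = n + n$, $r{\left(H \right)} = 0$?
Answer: $-72$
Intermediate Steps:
$q = 18$ ($q = \left(-2\right) \left(-9\right) = 18$)
$I{\left(n \right)} = 2 n$
$I{\left(q \right)} N{\left(r{\left(6 \right)} \right)} \left(-2\right) = 2 \cdot 18 \cdot 1 \left(-2\right) = 36 \cdot 1 \left(-2\right) = 36 \left(-2\right) = -72$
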